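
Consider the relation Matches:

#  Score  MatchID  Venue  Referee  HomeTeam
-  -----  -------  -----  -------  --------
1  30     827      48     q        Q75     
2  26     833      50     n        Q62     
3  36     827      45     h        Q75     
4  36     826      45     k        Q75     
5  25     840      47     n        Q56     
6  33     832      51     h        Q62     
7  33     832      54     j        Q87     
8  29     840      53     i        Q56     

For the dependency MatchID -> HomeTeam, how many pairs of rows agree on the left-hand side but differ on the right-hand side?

MatchID=827: all 2 rows agree on HomeTeam — 0 pairs.
MatchID=840: all 2 rows agree on HomeTeam — 0 pairs.
MatchID=832: violating pairs (6,7) — 1 pair.

1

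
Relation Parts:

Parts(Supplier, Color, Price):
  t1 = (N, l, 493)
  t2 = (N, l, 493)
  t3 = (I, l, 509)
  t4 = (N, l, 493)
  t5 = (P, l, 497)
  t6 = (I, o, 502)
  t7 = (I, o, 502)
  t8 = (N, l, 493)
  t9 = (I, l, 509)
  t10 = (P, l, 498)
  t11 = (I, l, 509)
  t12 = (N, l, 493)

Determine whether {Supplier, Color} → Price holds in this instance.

No

(Supplier=N, Color=l): rows 1, 2, 4, 8, 12 → Price = 493, 493, 493, 493, 493 ✓
(Supplier=I, Color=l): rows 3, 9, 11 → Price = 509, 509, 509 ✓
(Supplier=P, Color=l): rows 5, 10 → Price takes values {497, 498} — violation
(Supplier=I, Color=o): rows 6, 7 → Price = 502, 502 ✓
Two rows agree on {Supplier, Color} but differ on Price, so {Supplier, Color} → Price does not hold.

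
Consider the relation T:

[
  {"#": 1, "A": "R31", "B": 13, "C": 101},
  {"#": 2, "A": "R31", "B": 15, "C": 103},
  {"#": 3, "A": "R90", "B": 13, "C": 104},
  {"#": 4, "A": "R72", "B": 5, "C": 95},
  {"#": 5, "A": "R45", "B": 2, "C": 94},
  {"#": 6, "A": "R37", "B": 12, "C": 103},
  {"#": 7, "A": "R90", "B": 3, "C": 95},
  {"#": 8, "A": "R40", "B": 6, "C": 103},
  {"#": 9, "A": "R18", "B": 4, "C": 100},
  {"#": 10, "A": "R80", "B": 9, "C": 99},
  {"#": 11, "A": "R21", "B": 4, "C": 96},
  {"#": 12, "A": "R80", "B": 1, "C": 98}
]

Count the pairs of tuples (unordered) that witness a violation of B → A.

2

B=13: violating pairs (1,3) — 1 pair.
B=4: violating pairs (9,11) — 1 pair.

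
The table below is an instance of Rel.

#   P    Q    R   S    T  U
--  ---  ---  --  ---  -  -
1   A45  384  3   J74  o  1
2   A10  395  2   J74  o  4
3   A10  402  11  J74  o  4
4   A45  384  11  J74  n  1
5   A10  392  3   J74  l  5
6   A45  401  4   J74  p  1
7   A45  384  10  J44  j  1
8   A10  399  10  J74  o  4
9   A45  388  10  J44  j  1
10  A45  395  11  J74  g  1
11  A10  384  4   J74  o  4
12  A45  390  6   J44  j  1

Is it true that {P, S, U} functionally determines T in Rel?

No

(P=A45, S=J74, U=1): rows 1, 4, 6, 10 → T takes values {o, n, p, g} — violation
(P=A10, S=J74, U=4): rows 2, 3, 8, 11 → T = o, o, o, o ✓
(P=A10, S=J74, U=5): row 5 → T = l ✓
(P=A45, S=J44, U=1): rows 7, 9, 12 → T = j, j, j ✓
Two rows agree on {P, S, U} but differ on T, so {P, S, U} -> T does not hold.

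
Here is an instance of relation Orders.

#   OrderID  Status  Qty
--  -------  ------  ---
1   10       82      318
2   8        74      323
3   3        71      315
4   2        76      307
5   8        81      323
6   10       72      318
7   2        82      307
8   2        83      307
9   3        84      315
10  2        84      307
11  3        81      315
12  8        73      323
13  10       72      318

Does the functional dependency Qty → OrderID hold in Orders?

Qty=318: rows 1, 6, 13 → OrderID = 10, 10, 10 ✓
Qty=323: rows 2, 5, 12 → OrderID = 8, 8, 8 ✓
Qty=315: rows 3, 9, 11 → OrderID = 3, 3, 3 ✓
Qty=307: rows 4, 7, 8, 10 → OrderID = 2, 2, 2, 2 ✓
Every Qty value is associated with a single OrderID value, so Qty → OrderID holds.

Yes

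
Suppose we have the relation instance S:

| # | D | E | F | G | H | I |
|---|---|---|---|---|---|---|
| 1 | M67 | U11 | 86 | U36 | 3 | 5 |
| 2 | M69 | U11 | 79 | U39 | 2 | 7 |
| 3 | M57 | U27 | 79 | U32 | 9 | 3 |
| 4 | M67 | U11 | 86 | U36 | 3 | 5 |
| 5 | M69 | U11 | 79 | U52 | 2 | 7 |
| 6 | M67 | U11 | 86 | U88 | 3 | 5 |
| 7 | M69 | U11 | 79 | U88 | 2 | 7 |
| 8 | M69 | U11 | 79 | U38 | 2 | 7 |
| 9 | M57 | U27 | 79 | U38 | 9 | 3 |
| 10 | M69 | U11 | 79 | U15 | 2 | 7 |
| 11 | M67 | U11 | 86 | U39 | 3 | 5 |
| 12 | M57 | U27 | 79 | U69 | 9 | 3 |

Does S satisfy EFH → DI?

Yes

(E=U11, F=86, H=3): rows 1, 4, 6, 11 → {D,I} = (M67, 5), (M67, 5), (M67, 5), (M67, 5) ✓
(E=U11, F=79, H=2): rows 2, 5, 7, 8, 10 → {D,I} = (M69, 7), (M69, 7), (M69, 7), (M69, 7), (M69, 7) ✓
(E=U27, F=79, H=9): rows 3, 9, 12 → {D,I} = (M57, 3), (M57, 3), (M57, 3) ✓
Every EFH value is associated with a single DI value, so EFH → DI holds.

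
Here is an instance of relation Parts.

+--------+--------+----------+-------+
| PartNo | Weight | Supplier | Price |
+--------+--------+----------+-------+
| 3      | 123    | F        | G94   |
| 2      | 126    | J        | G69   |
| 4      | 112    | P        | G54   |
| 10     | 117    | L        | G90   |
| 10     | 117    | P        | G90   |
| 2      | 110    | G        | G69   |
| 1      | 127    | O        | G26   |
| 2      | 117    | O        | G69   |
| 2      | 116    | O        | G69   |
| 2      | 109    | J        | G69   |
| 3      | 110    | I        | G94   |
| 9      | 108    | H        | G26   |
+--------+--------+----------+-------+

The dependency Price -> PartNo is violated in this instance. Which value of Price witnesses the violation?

Price=G94: 2 rows → PartNo = 3, 3 ✓
Price=G69: 5 rows → PartNo = 2, 2, 2, 2, 2 ✓
Price=G54: 1 row → PartNo = 4 ✓
Price=G90: 2 rows → PartNo = 10, 10 ✓
Price=G26: 2 rows → PartNo takes values {1, 9} — violation
The only Price value with inconsistent PartNo is Price=G26.

G26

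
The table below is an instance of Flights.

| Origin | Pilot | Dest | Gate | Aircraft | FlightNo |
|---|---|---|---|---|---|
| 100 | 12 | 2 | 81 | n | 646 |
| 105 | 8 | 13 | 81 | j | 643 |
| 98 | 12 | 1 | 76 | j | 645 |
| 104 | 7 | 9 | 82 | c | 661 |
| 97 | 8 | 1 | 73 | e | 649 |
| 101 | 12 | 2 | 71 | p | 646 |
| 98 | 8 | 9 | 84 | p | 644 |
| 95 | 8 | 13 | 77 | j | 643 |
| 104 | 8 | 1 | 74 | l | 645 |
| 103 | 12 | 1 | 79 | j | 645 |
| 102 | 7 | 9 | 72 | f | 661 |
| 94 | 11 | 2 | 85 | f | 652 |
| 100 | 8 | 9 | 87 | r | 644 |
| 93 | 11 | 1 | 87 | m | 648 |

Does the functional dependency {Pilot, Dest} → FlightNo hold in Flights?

No

(Pilot=12, Dest=2): 2 rows → FlightNo = 646, 646 ✓
(Pilot=8, Dest=13): 2 rows → FlightNo = 643, 643 ✓
(Pilot=12, Dest=1): 2 rows → FlightNo = 645, 645 ✓
(Pilot=7, Dest=9): 2 rows → FlightNo = 661, 661 ✓
(Pilot=8, Dest=1): 2 rows → FlightNo takes values {649, 645} — violation
(Pilot=8, Dest=9): 2 rows → FlightNo = 644, 644 ✓
(Pilot=11, Dest=2): 1 row → FlightNo = 652 ✓
(Pilot=11, Dest=1): 1 row → FlightNo = 648 ✓
Two rows agree on {Pilot, Dest} but differ on FlightNo, so {Pilot, Dest} → FlightNo does not hold.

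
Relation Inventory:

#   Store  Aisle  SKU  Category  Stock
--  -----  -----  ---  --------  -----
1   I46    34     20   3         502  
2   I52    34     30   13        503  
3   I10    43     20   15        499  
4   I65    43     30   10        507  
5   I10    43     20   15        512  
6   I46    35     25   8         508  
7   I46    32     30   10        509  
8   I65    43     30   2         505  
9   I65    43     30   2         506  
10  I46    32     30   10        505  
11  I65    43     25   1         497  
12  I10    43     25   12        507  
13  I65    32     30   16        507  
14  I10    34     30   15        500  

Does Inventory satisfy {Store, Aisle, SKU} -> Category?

No

(Store=I46, Aisle=34, SKU=20): row 1 → Category = 3 ✓
(Store=I52, Aisle=34, SKU=30): row 2 → Category = 13 ✓
(Store=I10, Aisle=43, SKU=20): rows 3, 5 → Category = 15, 15 ✓
(Store=I65, Aisle=43, SKU=30): rows 4, 8, 9 → Category takes values {10, 2} — violation
(Store=I46, Aisle=35, SKU=25): row 6 → Category = 8 ✓
(Store=I46, Aisle=32, SKU=30): rows 7, 10 → Category = 10, 10 ✓
(Store=I65, Aisle=43, SKU=25): row 11 → Category = 1 ✓
(Store=I10, Aisle=43, SKU=25): row 12 → Category = 12 ✓
(Store=I65, Aisle=32, SKU=30): row 13 → Category = 16 ✓
(Store=I10, Aisle=34, SKU=30): row 14 → Category = 15 ✓
Two rows agree on {Store, Aisle, SKU} but differ on Category, so {Store, Aisle, SKU} -> Category does not hold.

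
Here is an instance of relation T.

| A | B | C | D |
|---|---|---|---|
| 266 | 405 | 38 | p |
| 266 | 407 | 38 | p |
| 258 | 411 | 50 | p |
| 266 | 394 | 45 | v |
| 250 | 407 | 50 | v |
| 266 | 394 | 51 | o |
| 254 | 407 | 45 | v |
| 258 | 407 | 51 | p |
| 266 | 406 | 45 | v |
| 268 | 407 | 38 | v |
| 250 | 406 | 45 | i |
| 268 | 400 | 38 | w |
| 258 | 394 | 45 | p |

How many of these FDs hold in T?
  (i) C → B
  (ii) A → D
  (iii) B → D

0

(i) C → B: C=38: 4 rows → B takes values {405, 407, 400} — violation; C=50: 2 rows → B takes values {411, 407} — violation; C=45: 5 rows → B takes values {394, 407, 406} — violation; C=51: 2 rows → B takes values {394, 407} — violation — fails.
(ii) A → D: A=266: 5 rows → D takes values {p, v, o} — violation; A=250: 2 rows → D takes values {v, i} — violation; A=268: 2 rows → D takes values {v, w} — violation — fails.
(iii) B → D: B=407: 5 rows → D takes values {p, v} — violation; B=394: 3 rows → D takes values {v, o, p} — violation; B=406: 2 rows → D takes values {v, i} — violation — fails.
None of the 3 dependencies hold.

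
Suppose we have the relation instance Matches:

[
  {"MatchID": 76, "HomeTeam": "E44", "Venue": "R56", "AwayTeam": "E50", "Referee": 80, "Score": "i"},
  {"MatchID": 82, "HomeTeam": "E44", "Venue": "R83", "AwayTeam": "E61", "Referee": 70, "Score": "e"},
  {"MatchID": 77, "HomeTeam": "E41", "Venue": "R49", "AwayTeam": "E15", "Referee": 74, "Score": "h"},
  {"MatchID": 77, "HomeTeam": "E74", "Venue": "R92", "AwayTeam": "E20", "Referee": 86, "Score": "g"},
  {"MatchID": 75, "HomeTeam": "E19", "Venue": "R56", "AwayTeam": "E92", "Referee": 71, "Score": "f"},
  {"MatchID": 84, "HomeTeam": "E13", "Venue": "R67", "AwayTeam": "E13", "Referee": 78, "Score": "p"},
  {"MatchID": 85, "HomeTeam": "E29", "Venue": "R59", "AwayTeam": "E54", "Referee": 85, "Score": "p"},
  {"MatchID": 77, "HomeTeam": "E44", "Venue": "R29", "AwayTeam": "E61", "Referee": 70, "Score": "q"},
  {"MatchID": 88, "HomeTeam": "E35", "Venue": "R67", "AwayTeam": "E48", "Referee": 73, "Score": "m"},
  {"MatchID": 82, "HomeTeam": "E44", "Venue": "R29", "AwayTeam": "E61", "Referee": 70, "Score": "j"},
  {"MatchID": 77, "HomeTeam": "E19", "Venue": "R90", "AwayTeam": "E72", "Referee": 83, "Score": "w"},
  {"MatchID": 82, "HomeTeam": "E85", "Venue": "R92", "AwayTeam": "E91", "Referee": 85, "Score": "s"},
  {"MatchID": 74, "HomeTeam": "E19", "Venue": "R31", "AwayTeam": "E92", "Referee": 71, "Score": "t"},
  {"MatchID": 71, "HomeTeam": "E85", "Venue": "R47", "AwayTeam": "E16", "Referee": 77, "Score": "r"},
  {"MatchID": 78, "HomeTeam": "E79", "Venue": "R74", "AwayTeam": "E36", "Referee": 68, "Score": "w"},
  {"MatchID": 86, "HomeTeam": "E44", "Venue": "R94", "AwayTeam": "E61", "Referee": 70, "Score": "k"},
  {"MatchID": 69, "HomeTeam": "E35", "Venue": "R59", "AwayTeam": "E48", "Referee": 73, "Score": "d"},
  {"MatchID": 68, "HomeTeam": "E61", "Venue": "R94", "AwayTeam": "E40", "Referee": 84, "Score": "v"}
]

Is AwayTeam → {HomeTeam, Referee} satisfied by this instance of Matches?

Yes

AwayTeam=E50: 1 row → {HomeTeam,Referee} = (E44, 80) ✓
AwayTeam=E61: 4 rows → {HomeTeam,Referee} = (E44, 70), (E44, 70), (E44, 70), (E44, 70) ✓
AwayTeam=E15: 1 row → {HomeTeam,Referee} = (E41, 74) ✓
AwayTeam=E20: 1 row → {HomeTeam,Referee} = (E74, 86) ✓
AwayTeam=E92: 2 rows → {HomeTeam,Referee} = (E19, 71), (E19, 71) ✓
AwayTeam=E13: 1 row → {HomeTeam,Referee} = (E13, 78) ✓
AwayTeam=E54: 1 row → {HomeTeam,Referee} = (E29, 85) ✓
AwayTeam=E48: 2 rows → {HomeTeam,Referee} = (E35, 73), (E35, 73) ✓
AwayTeam=E72: 1 row → {HomeTeam,Referee} = (E19, 83) ✓
AwayTeam=E91: 1 row → {HomeTeam,Referee} = (E85, 85) ✓
AwayTeam=E16: 1 row → {HomeTeam,Referee} = (E85, 77) ✓
AwayTeam=E36: 1 row → {HomeTeam,Referee} = (E79, 68) ✓
AwayTeam=E40: 1 row → {HomeTeam,Referee} = (E61, 84) ✓
Every AwayTeam value is associated with a single {HomeTeam, Referee} value, so AwayTeam → {HomeTeam, Referee} holds.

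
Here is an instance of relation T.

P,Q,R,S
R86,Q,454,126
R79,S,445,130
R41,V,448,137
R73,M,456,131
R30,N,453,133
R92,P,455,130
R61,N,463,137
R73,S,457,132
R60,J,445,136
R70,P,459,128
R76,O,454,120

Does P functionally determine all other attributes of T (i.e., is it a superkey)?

No

Two distinct rows share P=R73, so P does not determine every attribute — not a superkey.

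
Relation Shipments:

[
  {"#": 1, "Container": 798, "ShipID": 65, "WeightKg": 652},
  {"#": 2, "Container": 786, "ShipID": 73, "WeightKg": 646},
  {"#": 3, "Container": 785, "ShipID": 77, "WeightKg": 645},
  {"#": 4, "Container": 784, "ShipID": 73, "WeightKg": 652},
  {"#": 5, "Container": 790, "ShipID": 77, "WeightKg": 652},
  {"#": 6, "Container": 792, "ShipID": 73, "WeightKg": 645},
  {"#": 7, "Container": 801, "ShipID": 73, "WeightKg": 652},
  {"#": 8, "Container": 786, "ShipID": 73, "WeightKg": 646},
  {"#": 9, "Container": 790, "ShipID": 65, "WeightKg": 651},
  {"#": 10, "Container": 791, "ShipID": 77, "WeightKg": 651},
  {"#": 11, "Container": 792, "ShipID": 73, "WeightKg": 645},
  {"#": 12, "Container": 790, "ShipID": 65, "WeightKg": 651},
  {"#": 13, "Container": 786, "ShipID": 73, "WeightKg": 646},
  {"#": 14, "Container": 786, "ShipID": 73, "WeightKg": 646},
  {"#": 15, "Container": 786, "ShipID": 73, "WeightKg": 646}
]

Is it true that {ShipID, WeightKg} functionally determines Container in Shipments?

(ShipID=65, WeightKg=652): row 1 → Container = 798 ✓
(ShipID=73, WeightKg=646): rows 2, 8, 13, 14, 15 → Container = 786, 786, 786, 786, 786 ✓
(ShipID=77, WeightKg=645): row 3 → Container = 785 ✓
(ShipID=73, WeightKg=652): rows 4, 7 → Container takes values {784, 801} — violation
(ShipID=77, WeightKg=652): row 5 → Container = 790 ✓
(ShipID=73, WeightKg=645): rows 6, 11 → Container = 792, 792 ✓
(ShipID=65, WeightKg=651): rows 9, 12 → Container = 790, 790 ✓
(ShipID=77, WeightKg=651): row 10 → Container = 791 ✓
Two rows agree on {ShipID, WeightKg} but differ on Container, so {ShipID, WeightKg} -> Container does not hold.

No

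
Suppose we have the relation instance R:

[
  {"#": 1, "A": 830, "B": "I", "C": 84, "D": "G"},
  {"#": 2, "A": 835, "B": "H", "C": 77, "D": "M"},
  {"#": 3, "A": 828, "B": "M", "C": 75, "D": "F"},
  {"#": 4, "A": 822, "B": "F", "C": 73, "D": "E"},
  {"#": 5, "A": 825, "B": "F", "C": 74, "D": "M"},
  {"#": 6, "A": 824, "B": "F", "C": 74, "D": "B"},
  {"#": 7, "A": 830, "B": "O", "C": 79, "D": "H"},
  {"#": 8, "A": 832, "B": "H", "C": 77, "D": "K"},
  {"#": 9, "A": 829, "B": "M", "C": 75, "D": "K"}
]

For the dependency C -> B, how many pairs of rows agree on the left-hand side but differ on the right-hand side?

C=77: all 2 rows agree on B — 0 pairs.
C=75: all 2 rows agree on B — 0 pairs.
C=74: all 2 rows agree on B — 0 pairs.

0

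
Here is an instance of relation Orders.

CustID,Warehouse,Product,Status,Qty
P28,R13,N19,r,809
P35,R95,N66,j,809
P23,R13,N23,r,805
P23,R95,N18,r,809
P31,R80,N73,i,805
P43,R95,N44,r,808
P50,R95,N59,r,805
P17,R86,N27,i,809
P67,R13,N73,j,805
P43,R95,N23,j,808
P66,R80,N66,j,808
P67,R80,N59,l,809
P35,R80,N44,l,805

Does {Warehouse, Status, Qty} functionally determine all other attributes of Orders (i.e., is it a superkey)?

All 13 rows have distinct {Warehouse, Status, Qty} values, so {Warehouse, Status, Qty} → (all attributes) holds and {Warehouse, Status, Qty} is a superkey.

Yes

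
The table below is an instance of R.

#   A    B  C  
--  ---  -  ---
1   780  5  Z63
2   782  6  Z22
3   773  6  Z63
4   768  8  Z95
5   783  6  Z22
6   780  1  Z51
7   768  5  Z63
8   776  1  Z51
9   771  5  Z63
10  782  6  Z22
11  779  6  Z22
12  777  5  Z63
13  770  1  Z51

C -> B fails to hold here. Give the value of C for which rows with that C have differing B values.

C=Z63: rows 1, 3, 7, 9, 12 → B takes values {5, 6} — violation
C=Z22: rows 2, 5, 10, 11 → B = 6, 6, 6, 6 ✓
C=Z95: row 4 → B = 8 ✓
C=Z51: rows 6, 8, 13 → B = 1, 1, 1 ✓
The only C value with inconsistent B is C=Z63.

Z63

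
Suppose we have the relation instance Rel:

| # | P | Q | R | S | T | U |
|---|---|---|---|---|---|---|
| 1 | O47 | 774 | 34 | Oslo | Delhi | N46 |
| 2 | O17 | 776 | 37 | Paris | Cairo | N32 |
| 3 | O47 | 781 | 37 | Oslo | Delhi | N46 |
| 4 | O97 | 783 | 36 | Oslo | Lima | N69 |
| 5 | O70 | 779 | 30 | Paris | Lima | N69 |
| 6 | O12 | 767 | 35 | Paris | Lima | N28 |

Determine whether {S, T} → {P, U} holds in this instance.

No

(S=Oslo, T=Delhi): rows 1, 3 → {P,U} = (O47, N46), (O47, N46) ✓
(S=Paris, T=Cairo): row 2 → {P,U} = (O17, N32) ✓
(S=Oslo, T=Lima): row 4 → {P,U} = (O97, N69) ✓
(S=Paris, T=Lima): rows 5, 6 → {P,U} takes values {(O70, N69), (O12, N28)} — violation
Two rows agree on {S, T} but differ on {P, U}, so {S, T} → {P, U} does not hold.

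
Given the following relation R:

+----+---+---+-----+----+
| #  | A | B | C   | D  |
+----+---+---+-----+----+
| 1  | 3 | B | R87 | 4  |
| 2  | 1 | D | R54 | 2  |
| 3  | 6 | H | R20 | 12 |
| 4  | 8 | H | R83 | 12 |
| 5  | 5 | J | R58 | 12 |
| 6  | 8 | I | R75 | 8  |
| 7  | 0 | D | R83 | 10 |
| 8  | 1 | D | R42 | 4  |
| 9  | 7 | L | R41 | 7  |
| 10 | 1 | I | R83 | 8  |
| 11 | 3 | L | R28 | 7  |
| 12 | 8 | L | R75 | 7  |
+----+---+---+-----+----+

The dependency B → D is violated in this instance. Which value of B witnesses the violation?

B=B: row 1 → D = 4 ✓
B=D: rows 2, 7, 8 → D takes values {2, 10, 4} — violation
B=H: rows 3, 4 → D = 12, 12 ✓
B=J: row 5 → D = 12 ✓
B=I: rows 6, 10 → D = 8, 8 ✓
B=L: rows 9, 11, 12 → D = 7, 7, 7 ✓
The only B value with inconsistent D is B=D.

D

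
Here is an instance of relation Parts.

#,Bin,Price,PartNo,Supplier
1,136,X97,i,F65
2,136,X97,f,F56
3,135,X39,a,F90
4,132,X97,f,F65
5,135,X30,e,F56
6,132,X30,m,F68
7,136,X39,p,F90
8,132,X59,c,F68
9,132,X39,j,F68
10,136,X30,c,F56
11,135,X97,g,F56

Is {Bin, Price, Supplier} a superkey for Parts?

All 11 rows have distinct {Bin, Price, Supplier} values, so {Bin, Price, Supplier} → (all attributes) holds and {Bin, Price, Supplier} is a superkey.

Yes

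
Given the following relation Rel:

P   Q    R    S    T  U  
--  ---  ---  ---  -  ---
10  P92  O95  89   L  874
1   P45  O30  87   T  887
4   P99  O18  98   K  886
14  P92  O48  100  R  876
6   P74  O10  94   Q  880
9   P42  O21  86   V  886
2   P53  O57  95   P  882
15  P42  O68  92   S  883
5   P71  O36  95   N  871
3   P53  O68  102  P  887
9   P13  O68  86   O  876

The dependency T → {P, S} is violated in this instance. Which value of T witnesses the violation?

P

T=L: 1 row → {P,S} = (10, 89) ✓
T=T: 1 row → {P,S} = (1, 87) ✓
T=K: 1 row → {P,S} = (4, 98) ✓
T=R: 1 row → {P,S} = (14, 100) ✓
T=Q: 1 row → {P,S} = (6, 94) ✓
T=V: 1 row → {P,S} = (9, 86) ✓
T=P: 2 rows → {P,S} takes values {(2, 95), (3, 102)} — violation
T=S: 1 row → {P,S} = (15, 92) ✓
T=N: 1 row → {P,S} = (5, 95) ✓
T=O: 1 row → {P,S} = (9, 86) ✓
The only T value with inconsistent RHS is T=P.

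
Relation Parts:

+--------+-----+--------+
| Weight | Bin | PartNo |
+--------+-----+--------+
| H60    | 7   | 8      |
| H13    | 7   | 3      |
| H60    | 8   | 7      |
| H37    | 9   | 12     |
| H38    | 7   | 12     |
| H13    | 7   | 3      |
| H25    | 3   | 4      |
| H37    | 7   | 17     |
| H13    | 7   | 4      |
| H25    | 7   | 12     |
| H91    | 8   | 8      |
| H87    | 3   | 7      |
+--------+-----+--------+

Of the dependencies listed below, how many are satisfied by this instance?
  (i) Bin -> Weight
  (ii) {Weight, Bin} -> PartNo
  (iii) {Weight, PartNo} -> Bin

1

(i) Bin -> Weight: Bin=7: 7 rows → Weight takes values {H60, H13, H38, H37, H25} — violation; Bin=8: 2 rows → Weight takes values {H60, H91} — violation; Bin=3: 2 rows → Weight takes values {H25, H87} — violation — fails.
(ii) {Weight, Bin} -> PartNo: (Weight=H13, Bin=7): 3 rows → PartNo takes values {3, 4} — violation — fails.
(iii) {Weight, PartNo} -> Bin: every LHS value maps to a single RHS value — holds.
1 of the 3 dependencies holds.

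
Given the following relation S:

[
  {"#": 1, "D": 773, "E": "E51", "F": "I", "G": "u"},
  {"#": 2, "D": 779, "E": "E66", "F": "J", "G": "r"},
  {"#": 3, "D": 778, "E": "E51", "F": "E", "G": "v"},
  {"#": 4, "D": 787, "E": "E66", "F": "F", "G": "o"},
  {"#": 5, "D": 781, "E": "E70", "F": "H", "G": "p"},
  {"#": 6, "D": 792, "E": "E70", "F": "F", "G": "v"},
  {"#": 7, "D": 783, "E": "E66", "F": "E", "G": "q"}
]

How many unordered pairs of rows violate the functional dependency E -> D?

E=E51: violating pairs (1,3) — 1 pair.
E=E66: violating pairs (2,4), (2,7), (4,7) — 3 pairs.
E=E70: violating pairs (5,6) — 1 pair.

5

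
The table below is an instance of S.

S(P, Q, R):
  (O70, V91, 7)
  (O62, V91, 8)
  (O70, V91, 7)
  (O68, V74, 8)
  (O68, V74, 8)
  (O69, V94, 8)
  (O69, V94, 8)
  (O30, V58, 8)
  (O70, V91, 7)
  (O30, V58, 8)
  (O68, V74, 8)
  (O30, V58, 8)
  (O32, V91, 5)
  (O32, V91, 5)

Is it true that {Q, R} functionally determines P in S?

(Q=V91, R=7): 3 rows → P = O70, O70, O70 ✓
(Q=V91, R=8): 1 row → P = O62 ✓
(Q=V74, R=8): 3 rows → P = O68, O68, O68 ✓
(Q=V94, R=8): 2 rows → P = O69, O69 ✓
(Q=V58, R=8): 3 rows → P = O30, O30, O30 ✓
(Q=V91, R=5): 2 rows → P = O32, O32 ✓
Every {Q, R} value is associated with a single P value, so {Q, R} → P holds.

Yes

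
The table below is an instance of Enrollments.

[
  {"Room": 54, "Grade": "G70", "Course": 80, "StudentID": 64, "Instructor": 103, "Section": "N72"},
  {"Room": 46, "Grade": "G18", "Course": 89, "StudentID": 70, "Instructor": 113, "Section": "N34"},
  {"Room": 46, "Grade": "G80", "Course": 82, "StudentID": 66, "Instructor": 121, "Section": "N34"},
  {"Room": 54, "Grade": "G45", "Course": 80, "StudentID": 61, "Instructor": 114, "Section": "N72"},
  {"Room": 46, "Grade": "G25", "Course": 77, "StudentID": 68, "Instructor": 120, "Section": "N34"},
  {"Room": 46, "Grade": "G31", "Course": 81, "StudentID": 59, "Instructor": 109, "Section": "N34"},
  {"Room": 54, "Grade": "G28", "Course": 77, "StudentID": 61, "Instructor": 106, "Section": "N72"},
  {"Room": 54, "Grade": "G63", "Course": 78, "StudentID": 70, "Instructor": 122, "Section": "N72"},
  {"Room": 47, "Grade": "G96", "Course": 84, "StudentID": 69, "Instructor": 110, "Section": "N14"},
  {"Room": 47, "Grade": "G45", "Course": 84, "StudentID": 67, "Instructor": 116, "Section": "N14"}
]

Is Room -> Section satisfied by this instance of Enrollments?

Room=54: 4 rows → Section = N72, N72, N72, N72 ✓
Room=46: 4 rows → Section = N34, N34, N34, N34 ✓
Room=47: 2 rows → Section = N14, N14 ✓
Every Room value is associated with a single Section value, so Room -> Section holds.

Yes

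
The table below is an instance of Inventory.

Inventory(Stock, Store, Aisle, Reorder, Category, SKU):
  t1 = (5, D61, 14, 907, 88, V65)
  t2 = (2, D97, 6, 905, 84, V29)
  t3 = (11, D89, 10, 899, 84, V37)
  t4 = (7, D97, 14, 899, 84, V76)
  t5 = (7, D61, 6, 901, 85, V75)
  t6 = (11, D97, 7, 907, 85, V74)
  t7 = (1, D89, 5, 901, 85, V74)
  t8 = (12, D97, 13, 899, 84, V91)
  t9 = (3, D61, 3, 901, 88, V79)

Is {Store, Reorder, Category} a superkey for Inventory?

No

Rows 4 and 8 have the same {Store, Reorder, Category} value (Store=D97, Reorder=899, Category=84) but are distinct tuples, so {Store, Reorder, Category} does not determine every attribute — not a superkey.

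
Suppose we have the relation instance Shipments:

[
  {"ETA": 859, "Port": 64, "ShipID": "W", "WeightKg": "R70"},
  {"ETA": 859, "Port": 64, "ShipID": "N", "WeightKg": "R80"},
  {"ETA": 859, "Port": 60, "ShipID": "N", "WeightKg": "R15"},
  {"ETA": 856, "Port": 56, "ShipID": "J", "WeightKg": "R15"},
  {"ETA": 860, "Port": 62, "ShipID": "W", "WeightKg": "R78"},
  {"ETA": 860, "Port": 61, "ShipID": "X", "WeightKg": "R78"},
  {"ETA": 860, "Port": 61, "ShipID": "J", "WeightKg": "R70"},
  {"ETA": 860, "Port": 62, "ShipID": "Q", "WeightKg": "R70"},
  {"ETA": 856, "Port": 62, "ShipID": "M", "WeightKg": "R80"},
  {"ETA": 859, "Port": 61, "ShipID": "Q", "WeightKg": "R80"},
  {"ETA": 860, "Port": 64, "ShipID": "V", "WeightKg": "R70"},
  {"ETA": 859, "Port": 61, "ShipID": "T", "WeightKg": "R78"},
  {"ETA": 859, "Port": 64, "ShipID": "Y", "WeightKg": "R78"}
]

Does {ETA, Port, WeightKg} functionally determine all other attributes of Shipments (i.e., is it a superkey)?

All 13 rows have distinct {ETA, Port, WeightKg} values, so {ETA, Port, WeightKg} → (all attributes) holds and {ETA, Port, WeightKg} is a superkey.

Yes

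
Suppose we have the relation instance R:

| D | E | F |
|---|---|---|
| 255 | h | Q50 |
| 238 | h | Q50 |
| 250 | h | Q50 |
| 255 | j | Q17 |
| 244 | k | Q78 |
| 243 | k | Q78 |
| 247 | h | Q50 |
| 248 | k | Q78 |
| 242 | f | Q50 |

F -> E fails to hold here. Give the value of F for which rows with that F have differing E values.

F=Q50: 5 rows → E takes values {h, f} — violation
F=Q17: 1 row → E = j ✓
F=Q78: 3 rows → E = k, k, k ✓
The only F value with inconsistent E is F=Q50.

Q50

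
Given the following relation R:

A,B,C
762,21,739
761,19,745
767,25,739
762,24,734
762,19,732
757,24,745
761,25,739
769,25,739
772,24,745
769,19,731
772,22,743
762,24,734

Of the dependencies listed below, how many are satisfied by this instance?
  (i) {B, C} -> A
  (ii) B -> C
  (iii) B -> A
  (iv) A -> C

0

(i) {B, C} -> A: (B=25, C=739): 3 rows → A takes values {767, 761, 769} — violation; (B=24, C=745): 2 rows → A takes values {757, 772} — violation — fails.
(ii) B -> C: B=19: 3 rows → C takes values {745, 732, 731} — violation; B=24: 4 rows → C takes values {734, 745} — violation — fails.
(iii) B -> A: B=19: 3 rows → A takes values {761, 762, 769} — violation; B=25: 3 rows → A takes values {767, 761, 769} — violation; B=24: 4 rows → A takes values {762, 757, 772} — violation — fails.
(iv) A -> C: A=762: 4 rows → C takes values {739, 734, 732} — violation; A=761: 2 rows → C takes values {745, 739} — violation; A=769: 2 rows → C takes values {739, 731} — violation; A=772: 2 rows → C takes values {745, 743} — violation — fails.
None of the 4 dependencies hold.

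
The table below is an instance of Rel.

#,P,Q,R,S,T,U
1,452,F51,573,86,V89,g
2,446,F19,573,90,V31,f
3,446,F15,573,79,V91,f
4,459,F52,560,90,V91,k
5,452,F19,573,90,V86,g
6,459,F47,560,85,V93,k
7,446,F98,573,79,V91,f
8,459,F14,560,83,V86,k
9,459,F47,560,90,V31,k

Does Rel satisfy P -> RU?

Yes

P=452: rows 1, 5 → {R,U} = (573, g), (573, g) ✓
P=446: rows 2, 3, 7 → {R,U} = (573, f), (573, f), (573, f) ✓
P=459: rows 4, 6, 8, 9 → {R,U} = (560, k), (560, k), (560, k), (560, k) ✓
Every P value is associated with a single RU value, so P -> RU holds.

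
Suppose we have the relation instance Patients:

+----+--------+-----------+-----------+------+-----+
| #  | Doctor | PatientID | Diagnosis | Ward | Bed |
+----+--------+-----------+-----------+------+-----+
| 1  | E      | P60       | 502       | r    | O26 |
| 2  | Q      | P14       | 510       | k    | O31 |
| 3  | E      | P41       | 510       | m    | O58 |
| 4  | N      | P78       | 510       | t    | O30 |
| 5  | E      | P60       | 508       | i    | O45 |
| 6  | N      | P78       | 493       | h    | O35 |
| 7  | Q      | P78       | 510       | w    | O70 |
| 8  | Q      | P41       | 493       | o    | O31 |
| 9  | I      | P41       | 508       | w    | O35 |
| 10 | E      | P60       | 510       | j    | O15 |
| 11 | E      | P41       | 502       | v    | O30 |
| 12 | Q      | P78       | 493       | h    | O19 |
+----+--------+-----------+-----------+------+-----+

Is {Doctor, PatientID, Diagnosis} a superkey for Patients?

All 12 rows have distinct {Doctor, PatientID, Diagnosis} values, so {Doctor, PatientID, Diagnosis} → (all attributes) holds and {Doctor, PatientID, Diagnosis} is a superkey.

Yes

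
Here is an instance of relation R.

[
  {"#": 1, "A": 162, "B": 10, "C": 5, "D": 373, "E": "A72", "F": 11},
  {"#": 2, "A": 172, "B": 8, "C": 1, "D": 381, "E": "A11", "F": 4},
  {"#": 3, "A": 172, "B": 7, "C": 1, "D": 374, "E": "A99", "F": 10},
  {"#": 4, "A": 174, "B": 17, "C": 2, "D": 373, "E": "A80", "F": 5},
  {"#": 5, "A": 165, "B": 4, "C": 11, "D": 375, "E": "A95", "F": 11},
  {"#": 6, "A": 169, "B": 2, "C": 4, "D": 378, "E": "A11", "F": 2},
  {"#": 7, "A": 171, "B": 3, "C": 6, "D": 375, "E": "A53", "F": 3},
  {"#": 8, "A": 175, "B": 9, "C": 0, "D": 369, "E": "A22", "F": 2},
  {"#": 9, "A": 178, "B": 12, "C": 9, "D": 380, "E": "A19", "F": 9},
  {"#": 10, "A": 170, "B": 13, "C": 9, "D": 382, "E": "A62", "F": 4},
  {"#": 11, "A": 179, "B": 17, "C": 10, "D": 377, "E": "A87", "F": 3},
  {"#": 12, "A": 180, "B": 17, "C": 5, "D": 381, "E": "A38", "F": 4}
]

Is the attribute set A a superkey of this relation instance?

No

Rows 2 and 3 have the same A value A=172 but are distinct tuples, so A does not determine every attribute — not a superkey.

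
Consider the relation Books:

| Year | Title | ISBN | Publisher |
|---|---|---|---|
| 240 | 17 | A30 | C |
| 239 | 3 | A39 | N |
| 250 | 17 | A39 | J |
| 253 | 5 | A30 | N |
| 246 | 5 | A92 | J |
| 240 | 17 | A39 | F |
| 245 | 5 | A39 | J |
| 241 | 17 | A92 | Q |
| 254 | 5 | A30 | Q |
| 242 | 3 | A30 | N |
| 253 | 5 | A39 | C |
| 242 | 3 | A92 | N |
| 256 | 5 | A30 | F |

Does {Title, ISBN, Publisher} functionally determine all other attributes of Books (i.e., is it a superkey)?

All 13 rows have distinct {Title, ISBN, Publisher} values, so {Title, ISBN, Publisher} → (all attributes) holds and {Title, ISBN, Publisher} is a superkey.

Yes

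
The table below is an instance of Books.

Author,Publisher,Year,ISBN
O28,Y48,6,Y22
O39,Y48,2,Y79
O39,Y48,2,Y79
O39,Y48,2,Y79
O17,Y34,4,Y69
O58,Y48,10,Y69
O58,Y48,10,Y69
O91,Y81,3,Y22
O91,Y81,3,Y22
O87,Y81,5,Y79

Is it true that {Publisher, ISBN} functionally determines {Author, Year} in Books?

(Publisher=Y48, ISBN=Y22): 1 row → {Author,Year} = (O28, 6) ✓
(Publisher=Y48, ISBN=Y79): 3 rows → {Author,Year} = (O39, 2), (O39, 2), (O39, 2) ✓
(Publisher=Y34, ISBN=Y69): 1 row → {Author,Year} = (O17, 4) ✓
(Publisher=Y48, ISBN=Y69): 2 rows → {Author,Year} = (O58, 10), (O58, 10) ✓
(Publisher=Y81, ISBN=Y22): 2 rows → {Author,Year} = (O91, 3), (O91, 3) ✓
(Publisher=Y81, ISBN=Y79): 1 row → {Author,Year} = (O87, 5) ✓
Every {Publisher, ISBN} value is associated with a single {Author, Year} value, so {Publisher, ISBN} → {Author, Year} holds.

Yes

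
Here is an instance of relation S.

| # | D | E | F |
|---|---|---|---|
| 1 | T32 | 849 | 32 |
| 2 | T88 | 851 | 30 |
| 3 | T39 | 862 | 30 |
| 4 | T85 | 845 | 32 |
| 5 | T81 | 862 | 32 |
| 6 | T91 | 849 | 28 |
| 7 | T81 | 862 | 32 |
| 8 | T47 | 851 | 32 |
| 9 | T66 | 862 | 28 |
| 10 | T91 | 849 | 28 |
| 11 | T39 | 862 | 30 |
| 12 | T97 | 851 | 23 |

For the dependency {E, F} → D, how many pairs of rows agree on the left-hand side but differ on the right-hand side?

0

(E=862, F=30): all 2 rows agree on D — 0 pairs.
(E=862, F=32): all 2 rows agree on D — 0 pairs.
(E=849, F=28): all 2 rows agree on D — 0 pairs.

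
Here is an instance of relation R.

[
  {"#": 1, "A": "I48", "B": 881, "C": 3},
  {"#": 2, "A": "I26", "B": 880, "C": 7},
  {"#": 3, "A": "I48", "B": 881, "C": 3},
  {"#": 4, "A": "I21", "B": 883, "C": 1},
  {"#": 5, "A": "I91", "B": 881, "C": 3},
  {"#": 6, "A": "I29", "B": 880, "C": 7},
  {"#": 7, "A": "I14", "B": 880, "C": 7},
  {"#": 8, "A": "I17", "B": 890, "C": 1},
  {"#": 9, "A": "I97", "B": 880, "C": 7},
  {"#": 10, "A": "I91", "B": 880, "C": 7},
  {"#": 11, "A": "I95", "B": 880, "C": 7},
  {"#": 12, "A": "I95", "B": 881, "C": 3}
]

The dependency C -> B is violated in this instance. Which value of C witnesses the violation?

C=3: rows 1, 3, 5, 12 → B = 881, 881, 881, 881 ✓
C=7: rows 2, 6, 7, 9, 10, 11 → B = 880, 880, 880, 880, 880, 880 ✓
C=1: rows 4, 8 → B takes values {883, 890} — violation
The only C value with inconsistent B is C=1.

1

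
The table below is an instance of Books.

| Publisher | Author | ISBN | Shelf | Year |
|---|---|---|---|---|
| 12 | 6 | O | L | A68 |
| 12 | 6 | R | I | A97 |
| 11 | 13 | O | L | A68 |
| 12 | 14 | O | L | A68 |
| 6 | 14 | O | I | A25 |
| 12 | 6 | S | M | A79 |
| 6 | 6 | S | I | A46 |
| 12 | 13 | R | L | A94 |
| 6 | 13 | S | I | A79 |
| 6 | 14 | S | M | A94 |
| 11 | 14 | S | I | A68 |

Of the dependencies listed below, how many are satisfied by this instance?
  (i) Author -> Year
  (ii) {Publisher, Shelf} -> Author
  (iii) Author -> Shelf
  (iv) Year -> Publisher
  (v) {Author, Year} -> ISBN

0

(i) Author -> Year: Author=6: 4 rows → Year takes values {A68, A97, A79, A46} — violation; Author=13: 3 rows → Year takes values {A68, A94, A79} — violation; Author=14: 4 rows → Year takes values {A68, A25, A94} — violation — fails.
(ii) {Publisher, Shelf} -> Author: (Publisher=12, Shelf=L): 3 rows → Author takes values {6, 14, 13} — violation; (Publisher=6, Shelf=I): 3 rows → Author takes values {14, 6, 13} — violation — fails.
(iii) Author -> Shelf: Author=6: 4 rows → Shelf takes values {L, I, M} — violation; Author=13: 3 rows → Shelf takes values {L, I} — violation; Author=14: 4 rows → Shelf takes values {L, I, M} — violation — fails.
(iv) Year -> Publisher: Year=A68: 4 rows → Publisher takes values {12, 11} — violation; Year=A79: 2 rows → Publisher takes values {12, 6} — violation; Year=A94: 2 rows → Publisher takes values {12, 6} — violation — fails.
(v) {Author, Year} -> ISBN: (Author=14, Year=A68): 2 rows → ISBN takes values {O, S} — violation — fails.
None of the 5 dependencies hold.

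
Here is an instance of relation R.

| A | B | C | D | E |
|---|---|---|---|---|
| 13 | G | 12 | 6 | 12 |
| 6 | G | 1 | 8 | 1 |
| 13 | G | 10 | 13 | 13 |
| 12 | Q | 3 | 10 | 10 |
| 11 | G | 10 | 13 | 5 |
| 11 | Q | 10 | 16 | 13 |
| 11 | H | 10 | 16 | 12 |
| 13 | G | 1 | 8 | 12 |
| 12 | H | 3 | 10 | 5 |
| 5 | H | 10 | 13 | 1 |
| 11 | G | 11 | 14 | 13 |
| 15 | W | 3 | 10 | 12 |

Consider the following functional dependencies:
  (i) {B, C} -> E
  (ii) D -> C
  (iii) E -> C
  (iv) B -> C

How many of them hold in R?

1

(i) {B, C} -> E: (B=G, C=1): 2 rows → E takes values {1, 12} — violation; (B=G, C=10): 2 rows → E takes values {13, 5} — violation; (B=H, C=10): 2 rows → E takes values {12, 1} — violation — fails.
(ii) D -> C: every LHS value maps to a single RHS value — holds.
(iii) E -> C: E=12: 4 rows → C takes values {12, 10, 1, 3} — violation; E=1: 2 rows → C takes values {1, 10} — violation; E=13: 3 rows → C takes values {10, 11} — violation; E=5: 2 rows → C takes values {10, 3} — violation — fails.
(iv) B -> C: B=G: 6 rows → C takes values {12, 1, 10, 11} — violation; B=Q: 2 rows → C takes values {3, 10} — violation; B=H: 3 rows → C takes values {10, 3} — violation — fails.
1 of the 4 dependencies holds.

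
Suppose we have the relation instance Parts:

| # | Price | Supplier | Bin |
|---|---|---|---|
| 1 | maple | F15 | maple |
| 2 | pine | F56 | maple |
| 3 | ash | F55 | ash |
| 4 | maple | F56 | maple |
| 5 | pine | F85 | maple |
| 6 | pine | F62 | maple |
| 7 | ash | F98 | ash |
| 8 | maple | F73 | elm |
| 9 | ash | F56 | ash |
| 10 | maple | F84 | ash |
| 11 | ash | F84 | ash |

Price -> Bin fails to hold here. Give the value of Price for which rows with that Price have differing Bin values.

Price=maple: rows 1, 4, 8, 10 → Bin takes values {maple, elm, ash} — violation
Price=pine: rows 2, 5, 6 → Bin = maple, maple, maple ✓
Price=ash: rows 3, 7, 9, 11 → Bin = ash, ash, ash, ash ✓
The only Price value with inconsistent Bin is Price=maple.

maple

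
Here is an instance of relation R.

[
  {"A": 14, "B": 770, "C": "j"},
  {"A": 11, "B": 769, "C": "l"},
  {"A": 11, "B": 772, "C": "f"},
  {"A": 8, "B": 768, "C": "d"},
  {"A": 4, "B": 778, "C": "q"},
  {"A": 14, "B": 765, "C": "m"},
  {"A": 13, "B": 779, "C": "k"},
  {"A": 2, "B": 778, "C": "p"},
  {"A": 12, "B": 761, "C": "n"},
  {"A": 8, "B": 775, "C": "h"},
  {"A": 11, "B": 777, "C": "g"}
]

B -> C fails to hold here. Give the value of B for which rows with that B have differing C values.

778

B=770: 1 row → C = j ✓
B=769: 1 row → C = l ✓
B=772: 1 row → C = f ✓
B=768: 1 row → C = d ✓
B=778: 2 rows → C takes values {q, p} — violation
B=765: 1 row → C = m ✓
B=779: 1 row → C = k ✓
B=761: 1 row → C = n ✓
B=775: 1 row → C = h ✓
B=777: 1 row → C = g ✓
The only B value with inconsistent C is B=778.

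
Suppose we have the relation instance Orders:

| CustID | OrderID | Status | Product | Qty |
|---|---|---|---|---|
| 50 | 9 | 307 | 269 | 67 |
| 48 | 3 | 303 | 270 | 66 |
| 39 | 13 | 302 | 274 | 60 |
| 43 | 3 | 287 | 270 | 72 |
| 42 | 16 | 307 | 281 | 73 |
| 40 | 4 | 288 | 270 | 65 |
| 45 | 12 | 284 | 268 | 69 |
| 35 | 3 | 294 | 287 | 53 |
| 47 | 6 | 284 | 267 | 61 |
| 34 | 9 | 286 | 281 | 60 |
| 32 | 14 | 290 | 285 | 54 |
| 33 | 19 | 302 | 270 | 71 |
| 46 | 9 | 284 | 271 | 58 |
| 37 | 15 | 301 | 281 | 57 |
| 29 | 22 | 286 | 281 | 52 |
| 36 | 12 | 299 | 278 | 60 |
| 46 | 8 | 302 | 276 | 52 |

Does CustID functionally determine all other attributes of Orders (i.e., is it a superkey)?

No

Two distinct rows share CustID=46, so CustID does not determine every attribute — not a superkey.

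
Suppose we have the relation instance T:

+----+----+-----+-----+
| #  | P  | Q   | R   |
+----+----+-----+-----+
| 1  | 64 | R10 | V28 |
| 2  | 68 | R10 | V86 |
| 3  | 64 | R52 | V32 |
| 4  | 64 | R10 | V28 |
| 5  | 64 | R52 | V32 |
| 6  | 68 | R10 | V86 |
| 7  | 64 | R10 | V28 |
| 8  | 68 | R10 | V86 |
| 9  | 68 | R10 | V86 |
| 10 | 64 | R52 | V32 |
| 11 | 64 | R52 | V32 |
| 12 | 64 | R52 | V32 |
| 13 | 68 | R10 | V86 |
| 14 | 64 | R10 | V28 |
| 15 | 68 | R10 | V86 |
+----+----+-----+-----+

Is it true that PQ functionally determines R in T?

(P=64, Q=R10): rows 1, 4, 7, 14 → R = V28, V28, V28, V28 ✓
(P=68, Q=R10): rows 2, 6, 8, 9, 13, 15 → R = V86, V86, V86, V86, V86, V86 ✓
(P=64, Q=R52): rows 3, 5, 10, 11, 12 → R = V32, V32, V32, V32, V32 ✓
Every PQ value is associated with a single R value, so PQ -> R holds.

Yes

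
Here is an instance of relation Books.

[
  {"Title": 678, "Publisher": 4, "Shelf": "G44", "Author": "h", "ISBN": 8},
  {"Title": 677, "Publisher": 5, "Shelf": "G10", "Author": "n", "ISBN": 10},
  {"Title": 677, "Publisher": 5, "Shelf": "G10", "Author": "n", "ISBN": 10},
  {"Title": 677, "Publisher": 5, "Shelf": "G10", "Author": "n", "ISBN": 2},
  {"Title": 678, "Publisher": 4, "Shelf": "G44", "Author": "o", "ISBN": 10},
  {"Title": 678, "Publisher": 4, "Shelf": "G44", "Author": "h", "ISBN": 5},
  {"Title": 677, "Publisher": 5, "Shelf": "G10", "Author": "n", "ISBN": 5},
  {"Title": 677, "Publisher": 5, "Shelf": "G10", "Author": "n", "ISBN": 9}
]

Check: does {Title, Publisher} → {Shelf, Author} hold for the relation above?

No

(Title=678, Publisher=4): 3 rows → {Shelf,Author} takes values {(G44, h), (G44, o)} — violation
(Title=677, Publisher=5): 5 rows → {Shelf,Author} = (G10, n), (G10, n), (G10, n), (G10, n), (G10, n) ✓
Two rows agree on {Title, Publisher} but differ on {Shelf, Author}, so {Title, Publisher} → {Shelf, Author} does not hold.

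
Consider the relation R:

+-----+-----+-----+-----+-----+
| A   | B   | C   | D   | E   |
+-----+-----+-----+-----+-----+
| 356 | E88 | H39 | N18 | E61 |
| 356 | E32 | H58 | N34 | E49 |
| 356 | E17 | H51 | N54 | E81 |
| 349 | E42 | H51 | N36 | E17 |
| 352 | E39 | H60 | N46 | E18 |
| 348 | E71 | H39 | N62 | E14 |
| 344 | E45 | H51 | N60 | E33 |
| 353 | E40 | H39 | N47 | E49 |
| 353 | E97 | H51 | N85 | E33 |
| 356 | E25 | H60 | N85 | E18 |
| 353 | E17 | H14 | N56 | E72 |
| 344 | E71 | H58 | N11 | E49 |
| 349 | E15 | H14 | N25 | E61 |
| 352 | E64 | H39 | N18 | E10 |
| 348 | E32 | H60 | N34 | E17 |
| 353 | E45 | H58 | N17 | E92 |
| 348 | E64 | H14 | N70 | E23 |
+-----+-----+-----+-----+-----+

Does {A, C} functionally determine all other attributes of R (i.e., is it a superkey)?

Yes

All 17 rows have distinct {A, C} values, so {A, C} → (all attributes) holds and {A, C} is a superkey.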